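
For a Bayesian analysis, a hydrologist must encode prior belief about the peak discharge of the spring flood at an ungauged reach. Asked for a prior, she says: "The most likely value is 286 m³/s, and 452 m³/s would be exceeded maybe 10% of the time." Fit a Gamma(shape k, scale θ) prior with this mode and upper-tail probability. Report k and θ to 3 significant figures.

Gamma(k,θ) with k>1 has mode (k−1)θ, so θ = 286/(k−1).
Need P(X < 452) = 0.9 with θ tied to k this way. Start at k = 2, θ = 286: P(X<452) ≈ 0.469.
Too low — raise k to concentrate. Iterating converges to k ≈ 9.95.
Then θ = 286/(9.95−1) ≈ 31.9.

k ≈ 9.95, θ ≈ 31.9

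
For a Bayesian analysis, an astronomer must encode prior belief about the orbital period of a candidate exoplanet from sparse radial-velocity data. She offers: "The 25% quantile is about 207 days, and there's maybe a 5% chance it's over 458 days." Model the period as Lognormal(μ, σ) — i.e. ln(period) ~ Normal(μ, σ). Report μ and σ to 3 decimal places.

If T ~ Lognormal(μ,σ) then ln T ~ Normal(μ,σ), so the p-quantile of ln T is μ + z_p·σ.
ln(207) = 5.333 and ln(458) = 6.127; z_{0.25} = -0.6745, z_{0.95} = 1.645.
σ = (6.127 − 5.333)/(1.645 − (-0.6745)) = 0.342.
μ = 5.333 − (-0.6745)·0.342 = 5.564.

μ ≈ 5.564, σ ≈ 0.342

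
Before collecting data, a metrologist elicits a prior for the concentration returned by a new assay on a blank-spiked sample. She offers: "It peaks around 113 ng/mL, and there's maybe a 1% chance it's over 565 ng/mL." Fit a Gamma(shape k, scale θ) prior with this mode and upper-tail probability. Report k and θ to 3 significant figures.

Gamma(k,θ) with k>1 has mode (k−1)θ, so θ = 113/(k−1).
Need P(X < 565) = 0.99 with θ tied to k this way. Start at k = 2, θ = 113: P(X<565) ≈ 0.960.
Too low — raise k to concentrate. Iterating converges to k ≈ 2.51.
Then θ = 113/(2.51−1) ≈ 74.7.

k ≈ 2.51, θ ≈ 74.7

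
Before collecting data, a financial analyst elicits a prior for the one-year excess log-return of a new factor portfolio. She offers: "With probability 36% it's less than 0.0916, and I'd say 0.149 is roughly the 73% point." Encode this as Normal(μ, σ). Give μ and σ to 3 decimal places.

μ = 0.113, σ = 0.059

The p-quantile of Normal(μ,σ) is μ + z_p·σ, with z_{0.36} = -0.3585 and z_{0.73} = 0.6128.
Eliminate σ: μ = (z₂·x₁ − z₁·x₂)/(z₂ − z₁) = (0.6128·0.0916 − (-0.3585)·0.149)/0.9713 = 0.113.
Then σ = (x₂ − x₁)/(z₂ − z₁) = (0.149 − 0.0916)/0.9713 = 0.059.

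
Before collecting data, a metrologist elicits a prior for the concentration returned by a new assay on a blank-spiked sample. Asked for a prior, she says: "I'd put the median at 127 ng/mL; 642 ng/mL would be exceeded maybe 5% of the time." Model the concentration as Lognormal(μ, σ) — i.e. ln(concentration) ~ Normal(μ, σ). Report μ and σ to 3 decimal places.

μ ≈ 4.844, σ ≈ 0.985

If T ~ Lognormal(μ,σ) then ln T ~ Normal(μ,σ), so the p-quantile of ln T is μ + z_p·σ.
ln(127) = 4.844 and ln(642) = 6.465; z_{0.5} = 0, z_{0.95} = 1.645.
σ = (6.465 − 4.844)/(1.645 − (0)) = 0.985.
μ = 4.844 − (0)·0.985 = 4.844.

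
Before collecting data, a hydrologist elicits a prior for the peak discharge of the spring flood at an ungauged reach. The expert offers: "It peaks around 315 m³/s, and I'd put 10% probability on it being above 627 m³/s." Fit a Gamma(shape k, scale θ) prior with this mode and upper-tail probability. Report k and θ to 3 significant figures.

k ≈ 5.05, θ ≈ 77.9

Gamma(k,θ) with k>1 has mode (k−1)θ, so θ = 315/(k−1).
Need P(X < 627) = 0.9 with θ tied to k this way. Start at k = 2, θ = 315: P(X<627) ≈ 0.591.
Too low — raise k to concentrate. Iterating converges to k ≈ 5.05.
Then θ = 315/(5.05−1) ≈ 77.9.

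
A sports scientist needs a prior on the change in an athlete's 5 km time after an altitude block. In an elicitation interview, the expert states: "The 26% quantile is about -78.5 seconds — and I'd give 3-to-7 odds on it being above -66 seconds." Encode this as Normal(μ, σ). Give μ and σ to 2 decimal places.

The p-quantile of Normal(μ,σ) is μ + z_p·σ, with z_{0.26} = -0.6433 and z_{0.7} = 0.5244.
Eliminate σ: μ = (z₂·x₁ − z₁·x₂)/(z₂ − z₁) = (0.5244·-78.5 − (-0.6433)·-66)/1.168 = -71.61.
Then σ = (x₂ − x₁)/(z₂ − z₁) = (-66 − -78.5)/1.168 = 10.70.

μ = -71.61, σ = 10.70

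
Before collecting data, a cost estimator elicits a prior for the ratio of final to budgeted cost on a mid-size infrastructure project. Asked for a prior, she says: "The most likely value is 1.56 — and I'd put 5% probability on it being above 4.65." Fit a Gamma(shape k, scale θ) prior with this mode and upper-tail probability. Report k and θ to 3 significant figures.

Gamma(k,θ) with k>1 has mode (k−1)θ, so θ = 1.56/(k−1).
Need P(X < 4.65) = 0.95 with θ tied to k this way. Start at k = 2, θ = 1.56: P(X<4.65) ≈ 0.798.
Too low — raise k to concentrate. Iterating converges to k ≈ 3.22.
Then θ = 1.56/(3.22−1) ≈ 0.702.

k ≈ 3.22, θ ≈ 0.702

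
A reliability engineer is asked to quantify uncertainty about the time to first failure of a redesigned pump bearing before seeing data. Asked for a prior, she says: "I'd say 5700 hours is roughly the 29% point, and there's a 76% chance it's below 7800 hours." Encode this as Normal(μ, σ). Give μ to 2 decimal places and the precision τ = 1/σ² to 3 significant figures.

μ = 6622.54, τ = 3.6e-07

The p-quantile of Normal(μ,σ) is μ + z_p·σ, with z_{0.29} = -0.5534 and z_{0.76} = 0.7063.
Eliminate σ: μ = (z₂·x₁ − z₁·x₂)/(z₂ − z₁) = (0.7063·5700 − (-0.5534)·7800)/1.26 = 6622.54.
Then σ = (x₂ − x₁)/(z₂ − z₁) = (7800 − 5700)/1.26 = 1667.08.
Precision τ = 1/σ² = 1/1667² = 3.6e-07.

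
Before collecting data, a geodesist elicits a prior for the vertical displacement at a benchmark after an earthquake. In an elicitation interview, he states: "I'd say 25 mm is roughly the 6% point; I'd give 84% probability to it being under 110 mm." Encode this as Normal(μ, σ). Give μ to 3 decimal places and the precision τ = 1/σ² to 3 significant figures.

μ = 76.841, τ = 0.000899

The p-quantile of Normal(μ,σ) is μ + z_p·σ, with z_{0.06} = -1.555 and z_{0.84} = 0.9945.
Eliminate σ: μ = (z₂·x₁ − z₁·x₂)/(z₂ − z₁) = (0.9945·25 − (-1.555)·110)/2.549 = 76.841.
Then σ = (x₂ − x₁)/(z₂ − z₁) = (110 − 25)/2.549 = 33.343.
Precision τ = 1/σ² = 1/33.34² = 0.000899.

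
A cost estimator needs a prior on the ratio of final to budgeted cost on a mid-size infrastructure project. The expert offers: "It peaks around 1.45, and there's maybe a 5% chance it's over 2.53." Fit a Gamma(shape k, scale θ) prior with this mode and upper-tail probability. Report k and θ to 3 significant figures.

k ≈ 10, θ ≈ 0.161

Gamma(k,θ) with k>1 has mode (k−1)θ, so θ = 1.45/(k−1).
Need P(X < 2.53) = 0.95 with θ tied to k this way. Start at k = 2, θ = 1.45: P(X<2.53) ≈ 0.521.
Too low — raise k to concentrate. Iterating converges to k ≈ 10.
Then θ = 1.45/(10−1) ≈ 0.161.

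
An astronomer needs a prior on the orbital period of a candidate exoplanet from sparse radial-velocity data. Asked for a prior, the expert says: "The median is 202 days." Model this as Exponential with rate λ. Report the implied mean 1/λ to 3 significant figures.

Exponential median = ln 2 / λ, so λ = ln 2 / 202.0 = 0.00343.
Mean = 1/λ = 291 days.

mean ≈ 291 days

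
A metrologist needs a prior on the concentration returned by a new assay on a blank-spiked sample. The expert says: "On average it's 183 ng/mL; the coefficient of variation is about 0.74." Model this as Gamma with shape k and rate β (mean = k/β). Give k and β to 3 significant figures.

k ≈ 1.83, β ≈ 0.00998

For Gamma(k, rate β): mean = k/β, variance = k/β², so CV = 1/√k.
CV = 0.74, hence k = 1/CV² = 1.83.
Then β = k/mean = 1.83/183 = 0.00998.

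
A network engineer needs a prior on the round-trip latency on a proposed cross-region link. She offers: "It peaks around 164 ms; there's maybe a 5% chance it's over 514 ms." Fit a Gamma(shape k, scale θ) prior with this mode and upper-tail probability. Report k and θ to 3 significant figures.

k ≈ 3.02, θ ≈ 81.3

Gamma(k,θ) with k>1 has mode (k−1)θ, so θ = 164/(k−1).
Need P(X < 514) = 0.95 with θ tied to k this way. Start at k = 2, θ = 164: P(X<514) ≈ 0.820.
Too low — raise k to concentrate. Iterating converges to k ≈ 3.02.
Then θ = 164/(3.02−1) ≈ 81.3.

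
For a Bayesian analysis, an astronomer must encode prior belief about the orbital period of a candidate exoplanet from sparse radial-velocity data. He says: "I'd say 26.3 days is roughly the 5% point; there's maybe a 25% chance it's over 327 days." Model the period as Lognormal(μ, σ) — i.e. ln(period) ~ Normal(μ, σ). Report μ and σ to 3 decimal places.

μ ≈ 5.057, σ ≈ 1.087

If T ~ Lognormal(μ,σ) then ln T ~ Normal(μ,σ), so the p-quantile of ln T is μ + z_p·σ.
ln(26.3) = 3.27 and ln(327) = 5.79; z_{0.05} = -1.645, z_{0.75} = 0.6745.
σ = (5.79 − 3.27)/(0.6745 − (-1.645)) = 1.087.
μ = 3.27 − (-1.645)·1.087 = 5.057.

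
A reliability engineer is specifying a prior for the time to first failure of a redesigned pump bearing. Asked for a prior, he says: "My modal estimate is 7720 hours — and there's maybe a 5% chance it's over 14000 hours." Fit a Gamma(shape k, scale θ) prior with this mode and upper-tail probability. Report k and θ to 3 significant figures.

Gamma(k,θ) with k>1 has mode (k−1)θ, so θ = 7720/(k−1).
Need P(X < 14000) = 0.95 with θ tied to k this way. Start at k = 2, θ = 7720: P(X<14000) ≈ 0.541.
Too low — raise k to concentrate. Iterating converges to k ≈ 8.86.
Then θ = 7720/(8.86−1) ≈ 982.

k ≈ 8.86, θ ≈ 982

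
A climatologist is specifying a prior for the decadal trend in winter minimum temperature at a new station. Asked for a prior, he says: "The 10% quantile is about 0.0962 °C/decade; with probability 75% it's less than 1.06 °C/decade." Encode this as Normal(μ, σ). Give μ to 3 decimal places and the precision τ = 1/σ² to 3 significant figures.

μ = 0.728, τ = 4.12

For Normal(μ,σ), the p-quantile is μ + z_p·σ. Here z_{0.1} = -1.282, z_{0.75} = 0.6745.
So 0.0962 = μ − 1.282σ and 1.06 = μ + 0.6745σ.
Subtracting: σ = (1.06 − 0.0962)/(0.6745 − (-1.282)) = 0.493.
Then μ = 0.0962 − (-1.282)·0.493 = 0.728.
Precision τ = 1/σ² = 1/0.4927² = 4.12.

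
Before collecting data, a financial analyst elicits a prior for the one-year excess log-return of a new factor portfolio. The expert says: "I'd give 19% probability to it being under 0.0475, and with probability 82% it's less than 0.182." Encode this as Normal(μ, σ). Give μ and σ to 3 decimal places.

μ = 0.113, σ = 0.075

The p-quantile of Normal(μ,σ) is μ + z_p·σ, with z_{0.19} = -0.8779 and z_{0.82} = 0.9154.
Eliminate σ: μ = (z₂·x₁ − z₁·x₂)/(z₂ − z₁) = (0.9154·0.0475 − (-0.8779)·0.182)/1.793 = 0.113.
Then σ = (x₂ − x₁)/(z₂ − z₁) = (0.182 − 0.0475)/1.793 = 0.075.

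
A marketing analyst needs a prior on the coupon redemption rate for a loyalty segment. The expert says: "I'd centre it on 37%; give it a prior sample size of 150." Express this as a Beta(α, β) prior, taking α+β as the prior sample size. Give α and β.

Under the effective-sample-size interpretation, Beta(α, β) has prior mean α/(α+β) and prior sample size α+β.
So α+β = 150 and α/(α+β) = 0.37, giving α = 0.37·150 = 55.5 and β = 150 − 55.5 = 94.5.

α = 55.5, β = 94.5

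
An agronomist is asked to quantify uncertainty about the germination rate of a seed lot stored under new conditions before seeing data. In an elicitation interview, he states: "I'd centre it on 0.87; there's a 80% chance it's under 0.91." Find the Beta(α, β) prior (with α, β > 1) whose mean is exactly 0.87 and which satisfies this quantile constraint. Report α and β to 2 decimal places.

α ≈ 45.21, β ≈ 6.75

With mean 0.87 fixed, write α = 0.87s, β = 0.13s where s = α+β.
Need P(θ < 0.91) = 0.8 under Beta(0.87s, 0.13s). Normal approximation: (q−m)/√(m(1−m)/s) ≈ z_{0.8} = 0.842, so s ≈ 0.87·0.13·(0.842)²/(0.91−0.87)² = 50.1.
At s = 50.1: P(θ<0.91) ≈ 0.794. Adjusting to match 0.8 gives s ≈ 51.96.
So α = 0.87·51.96 ≈ 45.21, β = 0.13·51.96 ≈ 6.75.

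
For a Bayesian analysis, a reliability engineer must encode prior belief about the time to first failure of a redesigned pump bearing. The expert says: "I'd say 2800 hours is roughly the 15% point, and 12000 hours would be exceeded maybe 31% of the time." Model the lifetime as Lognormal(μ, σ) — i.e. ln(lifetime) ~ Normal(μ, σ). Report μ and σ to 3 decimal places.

μ ≈ 8.922, σ ≈ 0.950

If T ~ Lognormal(μ,σ) then ln T ~ Normal(μ,σ), so the p-quantile of ln T is μ + z_p·σ.
ln(2800) = 7.937 and ln(12000) = 9.393; z_{0.15} = -1.036, z_{0.69} = 0.4959.
σ = (9.393 − 7.937)/(0.4959 − (-1.036)) = 0.950.
μ = 7.937 − (-1.036)·0.950 = 8.922.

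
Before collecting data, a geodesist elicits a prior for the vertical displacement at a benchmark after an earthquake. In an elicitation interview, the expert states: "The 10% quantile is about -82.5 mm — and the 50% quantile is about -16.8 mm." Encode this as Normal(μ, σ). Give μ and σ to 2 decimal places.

The p-quantile of Normal(μ,σ) is μ + z_p·σ, with z_{0.1} = -1.282 and z_{0.5} = 0.
Eliminate σ: μ = (z₂·x₁ − z₁·x₂)/(z₂ − z₁) = (0·-82.5 − (-1.282)·-16.8)/1.282 = -16.80.
Then σ = (x₂ − x₁)/(z₂ − z₁) = (-16.8 − -82.5)/1.282 = 51.27.

μ = -16.80, σ = 51.27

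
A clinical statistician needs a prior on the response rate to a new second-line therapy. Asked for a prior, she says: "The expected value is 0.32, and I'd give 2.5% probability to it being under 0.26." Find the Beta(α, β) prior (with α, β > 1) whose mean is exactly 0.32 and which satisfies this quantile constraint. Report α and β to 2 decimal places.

With mean 0.32 fixed, write α = 0.32s, β = 0.68s where s = α+β.
Need P(θ < 0.26) = 0.025 under Beta(0.32s, 0.68s). Normal approximation: (q−m)/√(m(1−m)/s) ≈ z_{0.025} = -1.96, so s ≈ 0.32·0.68·(-1.96)²/(0.26−0.32)² = 232.2.
At s = 232.2: P(θ<0.26) ≈ 0.022. Adjusting to match 0.025 gives s ≈ 219.07.
So α = 0.32·219.07 ≈ 70.10, β = 0.68·219.07 ≈ 148.97.

α ≈ 70.10, β ≈ 148.97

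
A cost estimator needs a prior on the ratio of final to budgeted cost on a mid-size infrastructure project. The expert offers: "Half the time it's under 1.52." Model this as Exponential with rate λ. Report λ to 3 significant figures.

λ ≈ 0.456

Exponential median = ln 2 / λ, so λ = ln 2 / 1.52 = 0.456.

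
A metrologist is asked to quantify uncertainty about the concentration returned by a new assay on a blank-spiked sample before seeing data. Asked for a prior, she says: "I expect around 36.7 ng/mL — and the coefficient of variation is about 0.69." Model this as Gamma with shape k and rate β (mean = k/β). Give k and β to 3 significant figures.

k ≈ 2.1, β ≈ 0.0572

For Gamma(k, rate β): mean = k/β, variance = k/β², so CV = 1/√k.
CV = 0.69, hence k = 1/CV² = 2.1.
Then β = k/mean = 2.1/36.7 = 0.0572.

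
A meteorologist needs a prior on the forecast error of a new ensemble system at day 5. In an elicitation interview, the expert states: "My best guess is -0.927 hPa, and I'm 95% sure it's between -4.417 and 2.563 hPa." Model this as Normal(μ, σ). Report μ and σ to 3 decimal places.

A symmetric 95% interval runs μ ± z·σ with z = 1.96.
Half-width = 3.49, so σ = 3.49/1.96 = 1.781.
μ is the stated best guess, -0.927.

μ = -0.927, σ = 1.781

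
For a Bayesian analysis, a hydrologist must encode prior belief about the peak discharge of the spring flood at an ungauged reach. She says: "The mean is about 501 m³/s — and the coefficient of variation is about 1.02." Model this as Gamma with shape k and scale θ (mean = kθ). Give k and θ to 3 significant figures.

k ≈ 0.961, θ ≈ 521

For Gamma(k, scale θ): mean = kθ, variance = kθ², so CV = 1/√k.
CV = 1.02, hence k = 1/CV² = 0.961.
Then θ = mean/k = 501/0.961 = 521.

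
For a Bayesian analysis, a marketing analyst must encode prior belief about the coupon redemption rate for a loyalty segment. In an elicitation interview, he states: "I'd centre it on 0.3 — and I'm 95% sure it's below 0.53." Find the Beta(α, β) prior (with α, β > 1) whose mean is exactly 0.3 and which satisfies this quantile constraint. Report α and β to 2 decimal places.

With mean 0.3 fixed, write α = 0.3s, β = 0.7s where s = α+β.
Need P(θ < 0.53) = 0.95 under Beta(0.3s, 0.7s). Normal approximation: (q−m)/√(m(1−m)/s) ≈ z_{0.95} = 1.64, so s ≈ 0.3·0.7·(1.64)²/(0.53−0.3)² = 10.7.
At s = 10.7: P(θ<0.53) ≈ 0.942. Adjusting to match 0.95 gives s ≈ 11.77.
So α = 0.3·11.77 ≈ 3.53, β = 0.7·11.77 ≈ 8.24.

α ≈ 3.53, β ≈ 8.24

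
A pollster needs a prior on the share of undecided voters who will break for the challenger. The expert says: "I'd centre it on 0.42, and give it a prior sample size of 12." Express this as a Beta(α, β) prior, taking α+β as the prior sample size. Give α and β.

α = 5.04, β = 6.96

Under the effective-sample-size interpretation, Beta(α, β) has prior mean α/(α+β) and prior sample size α+β.
So α+β = 12 and α/(α+β) = 0.42, giving α = 0.42·12 = 5.04 and β = 12 − 5.04 = 6.96.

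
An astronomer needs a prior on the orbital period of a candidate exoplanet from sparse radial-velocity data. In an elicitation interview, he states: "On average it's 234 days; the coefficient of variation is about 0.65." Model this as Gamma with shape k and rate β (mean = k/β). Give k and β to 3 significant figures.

For Gamma(k, rate β): mean = k/β, variance = k/β², so CV = 1/√k.
CV = 0.65, hence k = 1/CV² = 2.37.
Then β = k/mean = 2.37/234 = 0.0101.

k ≈ 2.37, β ≈ 0.0101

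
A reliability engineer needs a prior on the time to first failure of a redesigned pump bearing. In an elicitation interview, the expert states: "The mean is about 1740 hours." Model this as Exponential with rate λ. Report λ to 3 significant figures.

Exponential mean = 1/λ, so λ = 1/1740.0 = 0.000575.

λ ≈ 0.000575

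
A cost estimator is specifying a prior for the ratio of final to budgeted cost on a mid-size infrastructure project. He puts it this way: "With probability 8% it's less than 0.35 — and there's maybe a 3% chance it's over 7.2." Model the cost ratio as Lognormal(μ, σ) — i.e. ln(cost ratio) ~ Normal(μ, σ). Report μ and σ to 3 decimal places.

μ ≈ 0.243, σ ≈ 0.920

If T ~ Lognormal(μ,σ) then ln T ~ Normal(μ,σ), so the p-quantile of ln T is μ + z_p·σ.
ln(0.35) = -1.05 and ln(7.2) = 1.974; z_{0.08} = -1.405, z_{0.97} = 1.881.
σ = (1.974 − -1.05)/(1.881 − (-1.405)) = 0.920.
μ = -1.05 − (-1.405)·0.920 = 0.243.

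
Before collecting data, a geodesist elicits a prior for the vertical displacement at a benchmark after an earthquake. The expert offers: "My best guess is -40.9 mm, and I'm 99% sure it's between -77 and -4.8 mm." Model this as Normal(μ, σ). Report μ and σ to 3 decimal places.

A symmetric 99% interval runs μ ± z·σ with z = 2.576.
Half-width = 36.1, so σ = 36.1/2.576 = 14.015.
μ is the stated best guess, -40.900.

μ = -40.900, σ = 14.015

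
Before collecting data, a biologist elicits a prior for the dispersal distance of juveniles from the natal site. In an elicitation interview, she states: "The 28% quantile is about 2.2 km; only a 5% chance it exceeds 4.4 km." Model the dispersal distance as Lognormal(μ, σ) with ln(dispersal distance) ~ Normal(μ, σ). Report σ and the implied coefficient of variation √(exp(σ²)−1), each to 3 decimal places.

σ ≈ 0.311, CV ≈ 0.319

If T ~ Lognormal(μ,σ) then ln T ~ Normal(μ,σ), so the p-quantile of ln T is μ + z_p·σ.
ln(2.2) = 0.7885 and ln(4.4) = 1.482; z_{0.28} = -0.5828, z_{0.95} = 1.645.
σ = (1.482 − 0.7885)/(1.645 − (-0.5828)) = 0.311.
μ = 0.7885 − (-0.5828)·0.311 = 0.970.
CV = √(exp(σ²)−1) = √(exp(0.0968)−1) = 0.319.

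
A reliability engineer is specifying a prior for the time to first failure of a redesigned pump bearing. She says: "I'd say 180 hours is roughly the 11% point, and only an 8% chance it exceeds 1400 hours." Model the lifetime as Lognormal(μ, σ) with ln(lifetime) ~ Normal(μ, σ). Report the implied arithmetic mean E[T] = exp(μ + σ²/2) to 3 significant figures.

E[T] ≈ 634 hours

If T ~ Lognormal(μ,σ) then ln T ~ Normal(μ,σ), so the p-quantile of ln T is μ + z_p·σ.
ln(180) = 5.193 and ln(1400) = 7.244; z_{0.11} = -1.227, z_{0.92} = 1.405.
σ = (7.244 − 5.193)/(1.405 − (-1.227)) = 0.779.
μ = 5.193 − (-1.227)·0.779 = 6.149.
E[T] = exp(μ + σ²/2) = exp(6.149 + 0.3038) = 634 hours.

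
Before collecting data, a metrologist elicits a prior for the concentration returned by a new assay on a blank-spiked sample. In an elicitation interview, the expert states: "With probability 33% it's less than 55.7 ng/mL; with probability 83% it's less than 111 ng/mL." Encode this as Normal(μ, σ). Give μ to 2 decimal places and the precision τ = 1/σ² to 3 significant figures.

μ = 73.15, τ = 0.000636

For Normal(μ,σ), the p-quantile is μ + z_p·σ. Here z_{0.33} = -0.4399, z_{0.83} = 0.9542.
So 55.7 = μ − 0.4399σ and 111 = μ + 0.9542σ.
Subtracting: σ = (111 − 55.7)/(0.9542 − (-0.4399)) = 39.67.
Then μ = 55.7 − (-0.4399)·39.67 = 73.15.
Precision τ = 1/σ² = 1/39.67² = 0.000636.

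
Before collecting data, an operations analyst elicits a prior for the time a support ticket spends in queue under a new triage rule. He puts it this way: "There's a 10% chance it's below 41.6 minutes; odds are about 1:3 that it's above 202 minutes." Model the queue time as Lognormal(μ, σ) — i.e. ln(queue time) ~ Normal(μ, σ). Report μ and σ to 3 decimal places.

μ ≈ 4.763, σ ≈ 0.808

If T ~ Lognormal(μ,σ) then ln T ~ Normal(μ,σ), so the p-quantile of ln T is μ + z_p·σ.
ln(41.6) = 3.728 and ln(202) = 5.308; z_{0.1} = -1.282, z_{0.75} = 0.6745.
σ = (5.308 − 3.728)/(0.6745 − (-1.282)) = 0.808.
μ = 3.728 − (-1.282)·0.808 = 4.763.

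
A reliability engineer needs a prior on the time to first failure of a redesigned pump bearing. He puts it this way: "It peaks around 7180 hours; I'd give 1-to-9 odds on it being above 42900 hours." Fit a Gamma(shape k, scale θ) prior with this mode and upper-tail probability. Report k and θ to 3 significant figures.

k ≈ 1.53, θ ≈ 13500

Gamma(k,θ) with k>1 has mode (k−1)θ, so θ = 7180/(k−1).
Need P(X < 42900) = 0.9 with θ tied to k this way. Start at k = 2, θ = 7180: P(X<42900) ≈ 0.982.
Too high — lower k to spread out. Iterating converges to k ≈ 1.53.
Then θ = 7180/(1.53−1) ≈ 13500.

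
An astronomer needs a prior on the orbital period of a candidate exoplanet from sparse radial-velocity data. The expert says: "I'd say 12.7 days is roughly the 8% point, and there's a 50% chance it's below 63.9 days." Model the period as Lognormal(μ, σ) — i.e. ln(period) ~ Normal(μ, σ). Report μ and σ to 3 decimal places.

If T ~ Lognormal(μ,σ) then ln T ~ Normal(μ,σ), so the p-quantile of ln T is μ + z_p·σ.
ln(12.7) = 2.542 and ln(63.9) = 4.157; z_{0.08} = -1.405, z_{0.5} = 0.
σ = (4.157 − 2.542)/(0 − (-1.405)) = 1.150.
μ = 2.542 − (-1.405)·1.150 = 4.157.

μ ≈ 4.157, σ ≈ 1.150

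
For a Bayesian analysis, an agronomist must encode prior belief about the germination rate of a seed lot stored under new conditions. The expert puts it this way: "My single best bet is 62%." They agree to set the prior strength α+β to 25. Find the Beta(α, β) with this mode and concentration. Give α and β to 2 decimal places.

α = 15.26, β = 9.74

For α,β > 1 the Beta mode is (α−1)/(α+β−2). With α+β = 25, the mode is (α−1)/23.
Set (α−1)/23 = 0.62 → α = 1 + 0.62·23 = 15.26.
β = 25 − α = 9.74.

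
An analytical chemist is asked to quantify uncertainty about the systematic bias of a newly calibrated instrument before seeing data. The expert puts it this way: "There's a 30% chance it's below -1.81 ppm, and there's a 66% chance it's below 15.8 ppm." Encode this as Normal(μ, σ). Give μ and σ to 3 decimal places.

μ = 8.047, σ = 18.797

The p-quantile of Normal(μ,σ) is μ + z_p·σ, with z_{0.3} = -0.5244 and z_{0.66} = 0.4125.
Eliminate σ: μ = (z₂·x₁ − z₁·x₂)/(z₂ − z₁) = (0.4125·-1.81 − (-0.5244)·15.8)/0.9369 = 8.047.
Then σ = (x₂ − x₁)/(z₂ − z₁) = (15.8 − -1.81)/0.9369 = 18.797.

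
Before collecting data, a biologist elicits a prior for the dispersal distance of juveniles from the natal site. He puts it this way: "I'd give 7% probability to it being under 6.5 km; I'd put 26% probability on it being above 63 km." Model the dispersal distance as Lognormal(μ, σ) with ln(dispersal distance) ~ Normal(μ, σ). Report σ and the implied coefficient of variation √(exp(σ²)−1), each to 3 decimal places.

If T ~ Lognormal(μ,σ) then ln T ~ Normal(μ,σ), so the p-quantile of ln T is μ + z_p·σ.
ln(6.5) = 1.872 and ln(63) = 4.143; z_{0.07} = -1.476, z_{0.74} = 0.6433.
σ = (4.143 − 1.872)/(0.6433 − (-1.476)) = 1.072.
μ = 1.872 − (-1.476)·1.072 = 3.454.
CV = √(exp(σ²)−1) = √(exp(1.1488)−1) = 1.468.

σ ≈ 1.072, CV ≈ 1.468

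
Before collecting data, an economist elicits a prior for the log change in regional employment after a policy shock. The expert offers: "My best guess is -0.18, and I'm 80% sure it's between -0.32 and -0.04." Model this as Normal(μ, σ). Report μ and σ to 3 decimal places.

μ = -0.180, σ = 0.109

A symmetric 80% interval runs μ ± z·σ with z = 1.282.
Half-width = 0.14, so σ = 0.14/1.282 = 0.109.
μ is the stated best guess, -0.180.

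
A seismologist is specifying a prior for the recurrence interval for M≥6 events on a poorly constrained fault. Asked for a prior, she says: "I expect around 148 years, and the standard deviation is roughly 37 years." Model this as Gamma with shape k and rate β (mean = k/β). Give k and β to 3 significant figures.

k ≈ 16, β ≈ 0.108

For Gamma(k, rate β): mean = k/β, variance = k/β², so CV = 1/√k.
CV = SD/mean = 37/148 = 0.25, hence k = 1/CV² = 16.
Then β = k/mean = 16/148 = 0.108.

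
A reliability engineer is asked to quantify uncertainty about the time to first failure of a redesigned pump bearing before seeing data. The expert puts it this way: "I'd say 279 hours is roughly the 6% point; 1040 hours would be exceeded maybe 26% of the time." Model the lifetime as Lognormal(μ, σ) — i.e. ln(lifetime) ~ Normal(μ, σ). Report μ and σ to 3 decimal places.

If T ~ Lognormal(μ,σ) then ln T ~ Normal(μ,σ), so the p-quantile of ln T is μ + z_p·σ.
ln(279) = 5.631 and ln(1040) = 6.947; z_{0.06} = -1.555, z_{0.74} = 0.6433.
σ = (6.947 − 5.631)/(0.6433 − (-1.555)) = 0.599.
μ = 5.631 − (-1.555)·0.599 = 6.562.

μ ≈ 6.562, σ ≈ 0.599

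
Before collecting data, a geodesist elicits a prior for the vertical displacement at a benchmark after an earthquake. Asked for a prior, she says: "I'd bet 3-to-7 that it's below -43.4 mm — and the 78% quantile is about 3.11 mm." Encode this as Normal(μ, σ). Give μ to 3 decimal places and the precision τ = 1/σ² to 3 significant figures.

μ = -24.589, τ = 0.000777

For Normal(μ,σ), the p-quantile is μ + z_p·σ. Here z_{0.3} = -0.5244, z_{0.78} = 0.7722.
So -43.4 = μ − 0.5244σ and 3.11 = μ + 0.7722σ.
Subtracting: σ = (3.11 − -43.4)/(0.7722 − (-0.5244)) = 35.871.
Then μ = -43.4 − (-0.5244)·35.871 = -24.589.
Precision τ = 1/σ² = 1/35.87² = 0.000777.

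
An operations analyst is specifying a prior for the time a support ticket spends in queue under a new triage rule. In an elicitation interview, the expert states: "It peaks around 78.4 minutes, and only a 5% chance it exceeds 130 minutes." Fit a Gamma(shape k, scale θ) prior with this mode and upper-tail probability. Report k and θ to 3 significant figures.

k ≈ 11.9, θ ≈ 7.18

Gamma(k,θ) with k>1 has mode (k−1)θ, so θ = 78.4/(k−1).
Need P(X < 130) = 0.95 with θ tied to k this way. Start at k = 2, θ = 78.4: P(X<130) ≈ 0.494.
Too low — raise k to concentrate. Iterating converges to k ≈ 11.9.
Then θ = 78.4/(11.9−1) ≈ 7.18.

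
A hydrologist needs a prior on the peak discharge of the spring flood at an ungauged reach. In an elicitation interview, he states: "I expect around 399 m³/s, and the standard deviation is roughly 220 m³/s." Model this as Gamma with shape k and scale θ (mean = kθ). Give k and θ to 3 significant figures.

For Gamma(k, scale θ): mean = kθ, variance = kθ², so CV = 1/√k.
CV = SD/mean = 220/399 = 0.5514, hence k = 1/CV² = 3.29.
Then θ = mean/k = 399/3.29 = 121.

k ≈ 3.29, θ ≈ 121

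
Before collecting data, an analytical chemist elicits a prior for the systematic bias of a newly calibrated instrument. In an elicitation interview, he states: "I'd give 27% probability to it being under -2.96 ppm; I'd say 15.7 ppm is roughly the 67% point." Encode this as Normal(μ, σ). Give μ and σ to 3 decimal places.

μ = 7.902, σ = 17.725

The p-quantile of Normal(μ,σ) is μ + z_p·σ, with z_{0.27} = -0.6128 and z_{0.67} = 0.4399.
Eliminate σ: μ = (z₂·x₁ − z₁·x₂)/(z₂ − z₁) = (0.4399·-2.96 − (-0.6128)·15.7)/1.053 = 7.902.
Then σ = (x₂ − x₁)/(z₂ − z₁) = (15.7 − -2.96)/1.053 = 17.725.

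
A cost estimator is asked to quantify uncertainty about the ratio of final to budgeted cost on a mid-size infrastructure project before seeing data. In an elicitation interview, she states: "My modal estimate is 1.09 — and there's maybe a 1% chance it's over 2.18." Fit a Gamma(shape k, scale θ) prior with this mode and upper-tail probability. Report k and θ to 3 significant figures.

k ≈ 11.2, θ ≈ 0.107

Gamma(k,θ) with k>1 has mode (k−1)θ, so θ = 1.09/(k−1).
Need P(X < 2.18) = 0.99 with θ tied to k this way. Start at k = 2, θ = 1.09: P(X<2.18) ≈ 0.594.
Too low — raise k to concentrate. Iterating converges to k ≈ 11.2.
Then θ = 1.09/(11.2−1) ≈ 0.107.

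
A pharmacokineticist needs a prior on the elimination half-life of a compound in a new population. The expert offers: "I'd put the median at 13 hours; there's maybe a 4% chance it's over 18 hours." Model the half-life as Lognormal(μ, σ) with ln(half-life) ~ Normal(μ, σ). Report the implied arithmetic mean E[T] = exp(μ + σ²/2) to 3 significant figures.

E[T] ≈ 13.2 hours

If T ~ Lognormal(μ,σ) then ln T ~ Normal(μ,σ), so the p-quantile of ln T is μ + z_p·σ.
ln(13) = 2.565 and ln(18) = 2.89; z_{0.5} = 0, z_{0.96} = 1.751.
σ = (2.89 − 2.565)/(1.751 − (0)) = 0.186.
μ = 2.565 − (0)·0.186 = 2.565.
E[T] = exp(μ + σ²/2) = exp(2.565 + 0.0173) = 13.2 hours.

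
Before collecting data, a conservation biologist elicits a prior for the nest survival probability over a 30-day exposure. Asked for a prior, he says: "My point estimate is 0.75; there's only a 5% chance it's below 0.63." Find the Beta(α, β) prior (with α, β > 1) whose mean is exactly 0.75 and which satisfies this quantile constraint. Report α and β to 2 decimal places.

With mean 0.75 fixed, write α = 0.75s, β = 0.25s where s = α+β.
Need P(θ < 0.63) = 0.05 under Beta(0.75s, 0.25s). Normal approximation: (q−m)/√(m(1−m)/s) ≈ z_{0.05} = -1.64, so s ≈ 0.75·0.25·(-1.64)²/(0.63−0.75)² = 35.2.
At s = 35.2: P(θ<0.63) ≈ 0.058. Adjusting to match 0.05 gives s ≈ 38.82.
So α = 0.75·38.82 ≈ 29.11, β = 0.25·38.82 ≈ 9.70.

α ≈ 29.11, β ≈ 9.70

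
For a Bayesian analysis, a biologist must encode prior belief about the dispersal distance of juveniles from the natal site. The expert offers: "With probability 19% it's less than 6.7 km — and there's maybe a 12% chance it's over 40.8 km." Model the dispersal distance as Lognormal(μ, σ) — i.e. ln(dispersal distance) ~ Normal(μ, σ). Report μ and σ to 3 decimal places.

If T ~ Lognormal(μ,σ) then ln T ~ Normal(μ,σ), so the p-quantile of ln T is μ + z_p·σ.
ln(6.7) = 1.902 and ln(40.8) = 3.709; z_{0.19} = -0.8779, z_{0.88} = 1.175.
σ = (3.709 − 1.902)/(1.175 − (-0.8779)) = 0.880.
μ = 1.902 − (-0.8779)·0.880 = 2.675.

μ ≈ 2.675, σ ≈ 0.880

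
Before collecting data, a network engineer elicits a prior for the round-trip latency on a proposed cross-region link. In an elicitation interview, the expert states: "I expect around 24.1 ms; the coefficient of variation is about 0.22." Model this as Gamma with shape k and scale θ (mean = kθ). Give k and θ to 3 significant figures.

k ≈ 20.7, θ ≈ 1.17

For Gamma(k, scale θ): mean = kθ, variance = kθ², so CV = 1/√k.
CV = 0.22, hence k = 1/CV² = 20.7.
Then θ = mean/k = 24.1/20.7 = 1.17.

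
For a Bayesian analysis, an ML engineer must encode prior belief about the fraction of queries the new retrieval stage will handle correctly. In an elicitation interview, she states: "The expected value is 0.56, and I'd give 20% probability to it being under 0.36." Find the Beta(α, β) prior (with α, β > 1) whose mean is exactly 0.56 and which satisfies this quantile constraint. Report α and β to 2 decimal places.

α ≈ 2.44, β ≈ 1.92

With mean 0.56 fixed, write α = 0.56s, β = 0.44s where s = α+β.
Need P(θ < 0.36) = 0.2 under Beta(0.56s, 0.44s). Normal approximation: (q−m)/√(m(1−m)/s) ≈ z_{0.2} = -0.842, so s ≈ 0.56·0.44·(-0.842)²/(0.36−0.56)² = 4.4.
At s = 4.4: P(θ<0.36) ≈ 0.200. Adjusting to match 0.2 gives s ≈ 4.37.
So α = 0.56·4.37 ≈ 2.44, β = 0.44·4.37 ≈ 1.92.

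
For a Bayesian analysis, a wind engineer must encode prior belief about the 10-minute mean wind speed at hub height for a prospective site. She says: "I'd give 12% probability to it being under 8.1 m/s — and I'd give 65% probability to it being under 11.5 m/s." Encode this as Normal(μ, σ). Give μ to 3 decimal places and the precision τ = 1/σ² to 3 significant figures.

The p-quantile of Normal(μ,σ) is μ + z_p·σ, with z_{0.12} = -1.175 and z_{0.65} = 0.3853.
Eliminate σ: μ = (z₂·x₁ − z₁·x₂)/(z₂ − z₁) = (0.3853·8.1 − (-1.175)·11.5)/1.56 = 10.660.
Then σ = (x₂ − x₁)/(z₂ − z₁) = (11.5 − 8.1)/1.56 = 2.179.
Precision τ = 1/σ² = 1/2.179² = 0.211.

μ = 10.660, τ = 0.211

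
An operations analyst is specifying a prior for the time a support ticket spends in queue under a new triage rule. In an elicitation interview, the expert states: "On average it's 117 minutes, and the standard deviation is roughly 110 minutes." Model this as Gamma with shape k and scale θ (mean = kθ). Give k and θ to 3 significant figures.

For Gamma(k, scale θ): mean = kθ, variance = kθ², so CV = 1/√k.
CV = SD/mean = 110/117 = 0.9402, hence k = 1/CV² = 1.13.
Then θ = mean/k = 117/1.13 = 103.

k ≈ 1.13, θ ≈ 103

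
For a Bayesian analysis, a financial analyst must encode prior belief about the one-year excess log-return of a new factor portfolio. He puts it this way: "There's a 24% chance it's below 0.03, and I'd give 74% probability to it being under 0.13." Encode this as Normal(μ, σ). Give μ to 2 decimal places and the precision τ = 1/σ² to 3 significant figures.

For Normal(μ,σ), the p-quantile is μ + z_p·σ. Here z_{0.24} = -0.7063, z_{0.74} = 0.6433.
So 0.03 = μ − 0.7063σ and 0.13 = μ + 0.6433σ.
Subtracting: σ = (0.13 − 0.03)/(0.6433 − (-0.7063)) = 0.07.
Then μ = 0.03 − (-0.7063)·0.07 = 0.08.
Precision τ = 1/σ² = 1/0.07409² = 182.

μ = 0.08, τ = 182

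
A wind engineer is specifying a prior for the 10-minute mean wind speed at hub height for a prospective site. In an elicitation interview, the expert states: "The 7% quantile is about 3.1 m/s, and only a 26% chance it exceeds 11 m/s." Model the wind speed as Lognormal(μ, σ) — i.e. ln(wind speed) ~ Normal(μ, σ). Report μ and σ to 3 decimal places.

μ ≈ 2.013, σ ≈ 0.598

If T ~ Lognormal(μ,σ) then ln T ~ Normal(μ,σ), so the p-quantile of ln T is μ + z_p·σ.
ln(3.1) = 1.131 and ln(11) = 2.398; z_{0.07} = -1.476, z_{0.74} = 0.6433.
σ = (2.398 − 1.131)/(0.6433 − (-1.476)) = 0.598.
μ = 1.131 − (-1.476)·0.598 = 2.013.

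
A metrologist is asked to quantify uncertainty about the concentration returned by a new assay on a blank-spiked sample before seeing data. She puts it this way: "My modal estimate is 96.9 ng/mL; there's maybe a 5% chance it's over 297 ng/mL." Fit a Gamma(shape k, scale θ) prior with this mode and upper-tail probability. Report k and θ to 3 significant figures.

Gamma(k,θ) with k>1 has mode (k−1)θ, so θ = 96.9/(k−1).
Need P(X < 297) = 0.95 with θ tied to k this way. Start at k = 2, θ = 96.9: P(X<297) ≈ 0.810.
Too low — raise k to concentrate. Iterating converges to k ≈ 3.11.
Then θ = 96.9/(3.11−1) ≈ 46.

k ≈ 3.11, θ ≈ 46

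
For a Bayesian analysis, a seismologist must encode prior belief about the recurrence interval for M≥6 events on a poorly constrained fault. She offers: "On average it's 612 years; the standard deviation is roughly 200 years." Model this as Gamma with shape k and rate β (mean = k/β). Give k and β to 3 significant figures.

For Gamma(k, rate β): mean = k/β, variance = k/β², so CV = 1/√k.
CV = SD/mean = 200/612 = 0.3268, hence k = 1/CV² = 9.36.
Then β = k/mean = 9.36/612 = 0.0153.

k ≈ 9.36, β ≈ 0.0153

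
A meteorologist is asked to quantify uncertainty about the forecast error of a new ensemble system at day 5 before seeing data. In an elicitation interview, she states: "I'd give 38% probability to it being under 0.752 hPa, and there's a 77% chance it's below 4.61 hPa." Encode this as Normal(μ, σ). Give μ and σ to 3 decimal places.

μ = 1.881, σ = 3.694

The p-quantile of Normal(μ,σ) is μ + z_p·σ, with z_{0.38} = -0.3055 and z_{0.77} = 0.7388.
Eliminate σ: μ = (z₂·x₁ − z₁·x₂)/(z₂ − z₁) = (0.7388·0.752 − (-0.3055)·4.61)/1.044 = 1.881.
Then σ = (x₂ − x₁)/(z₂ − z₁) = (4.61 − 0.752)/1.044 = 3.694.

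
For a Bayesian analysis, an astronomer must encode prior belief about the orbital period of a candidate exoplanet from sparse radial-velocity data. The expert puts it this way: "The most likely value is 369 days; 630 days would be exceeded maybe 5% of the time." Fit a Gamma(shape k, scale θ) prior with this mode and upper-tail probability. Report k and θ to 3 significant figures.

k ≈ 10.8, θ ≈ 37.8

Gamma(k,θ) with k>1 has mode (k−1)θ, so θ = 369/(k−1).
Need P(X < 630) = 0.95 with θ tied to k this way. Start at k = 2, θ = 369: P(X<630) ≈ 0.509.
Too low — raise k to concentrate. Iterating converges to k ≈ 10.8.
Then θ = 369/(10.8−1) ≈ 37.8.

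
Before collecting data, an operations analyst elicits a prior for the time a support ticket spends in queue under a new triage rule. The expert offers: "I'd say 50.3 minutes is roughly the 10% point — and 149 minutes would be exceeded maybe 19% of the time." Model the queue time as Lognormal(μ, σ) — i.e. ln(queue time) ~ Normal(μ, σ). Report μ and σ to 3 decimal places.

If T ~ Lognormal(μ,σ) then ln T ~ Normal(μ,σ), so the p-quantile of ln T is μ + z_p·σ.
ln(50.3) = 3.918 and ln(149) = 5.004; z_{0.1} = -1.282, z_{0.81} = 0.8779.
σ = (5.004 − 3.918)/(0.8779 − (-1.282)) = 0.503.
μ = 3.918 − (-1.282)·0.503 = 4.562.

μ ≈ 4.562, σ ≈ 0.503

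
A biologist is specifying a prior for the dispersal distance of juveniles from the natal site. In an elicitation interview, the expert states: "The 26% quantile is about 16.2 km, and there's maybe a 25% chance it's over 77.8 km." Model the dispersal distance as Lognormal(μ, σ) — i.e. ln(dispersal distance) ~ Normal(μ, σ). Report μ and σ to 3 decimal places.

If T ~ Lognormal(μ,σ) then ln T ~ Normal(μ,σ), so the p-quantile of ln T is μ + z_p·σ.
ln(16.2) = 2.785 and ln(77.8) = 4.354; z_{0.26} = -0.6433, z_{0.75} = 0.6745.
σ = (4.354 − 2.785)/(0.6745 − (-0.6433)) = 1.191.
μ = 2.785 − (-0.6433)·1.191 = 3.551.

μ ≈ 3.551, σ ≈ 1.191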